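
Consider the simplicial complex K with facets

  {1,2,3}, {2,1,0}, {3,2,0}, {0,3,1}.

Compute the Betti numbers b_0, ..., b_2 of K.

b_0 = 1, b_1 = 0, b_2 = 1.

Fix the vertex order 0 < 1 < 2 < 3 and write every simplex with vertices in increasing order. Then dim K = 2 and the simplices of K are:

  0-simplices (4): [0], [1], [2], [3]
  1-simplices (6): [0,1], [0,2], [0,3], [1,2], [1,3], [2,3]
  2-simplices (4): [0,1,2], [0,1,3], [0,2,3], [1,2,3]

giving chain groups C_0 ≅ Z^4, C_1 ≅ Z^6, C_2 ≅ Z^4.

Boundary ∂_1: C_1 → C_0 is given by ∂[p,q] = [q] − [p]. For instance
  ∂[1,2] = [2] − [1].
The resulting 4×6 matrix has rank 3, and its Smith normal form has invariant factors (1,1,1).

Boundary ∂_2: C_2 → C_1 sends each 2-simplex [p,q,r] to [q,r] − [p,r] + [p,q]. For instance
  ∂[1,2,3] = [2,3] − [1,3] + [1,2],
  ∂[0,1,3] = [1,3] − [0,3] + [0,1].
As a 6×4 matrix over Z this has rank 3, with invariant factors (1,1,1).

Computing H_k = (kernel of ∂_k) / (image of ∂_{k+1}):

  H_0: rank C_0 − rank ∂_1 = 4 − 3 = 1, and the invariant factors of ∂_1 are all 1, so H_0 ≅ Z.
  H_1: rank ker ∂_1 − rank ∂_2 = (6 − 3) − 3 = 0, and the invariant factors of ∂_2 are all 1, so H_1 ≅ 0.
  H_2: rank ker ∂_2 − rank ∂_3 = (4 − 3) − 0 = 1, and there is no ∂_3, so H_2 ≅ Z.

As a check, the Euler characteristic is 4 − 6 + 4 = 2, which agrees with 1 − 0 + 1 = 2.

Hence the Betti numbers are b_0 = 1, b_1 = 0, b_2 = 1.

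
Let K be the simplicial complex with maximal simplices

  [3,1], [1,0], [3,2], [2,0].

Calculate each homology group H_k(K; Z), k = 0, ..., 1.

Order the vertices as 0 < 1 < 2 < 3. Listing each simplex with vertices in this order, K has dimension 1 with simplices:

  0-simplices (4): [0], [1], [2], [3]
  1-simplices (4): [0,1], [0,2], [1,3], [2,3]

giving chain groups C_0 ≅ Z^4, C_1 ≅ Z^4.

Boundary ∂_1: C_1 → C_0 maps an edge to its endpoints' difference, ∂[p,q] = q − p. For instance
  ∂[2,3] = [3] − [2].
The resulting 4×4 matrix has rank 3, and its Smith normal form has invariant factors (1,1,1).

From H_k ≅ ker(∂_k) / im(∂_{k+1}) we obtain:

  H_0: rank C_0 − rank ∂_1 = 4 − 3 = 1, and the invariant factors of ∂_1 are all 1, so H_0 ≅ Z.
  H_1: rank ker ∂_1 − rank ∂_2 = (4 − 3) − 0 = 1, and there is no ∂_2, so H_1 ≅ Z.

H_0 = Z,  H_1 = Z.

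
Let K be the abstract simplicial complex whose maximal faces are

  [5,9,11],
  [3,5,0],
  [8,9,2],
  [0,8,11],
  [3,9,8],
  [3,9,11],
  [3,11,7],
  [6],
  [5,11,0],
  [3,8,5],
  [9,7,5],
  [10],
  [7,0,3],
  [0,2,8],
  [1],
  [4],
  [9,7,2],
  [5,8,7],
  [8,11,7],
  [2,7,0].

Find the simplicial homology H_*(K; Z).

H_0 = Z^5,  H_1 = Z^2,  H_2 = Z.

Order the vertices as 0 < 1 < 2 < 3 < 4 < 5 < 6 < 7 < 8 < 9 < 10 < 11. Listing each simplex with vertices in this order, K has dimension 2 with simplices:

  0-simplices (12): [0], [1], [2], [3], [4], [5], [6], [7], [8], [9], [10], [11]
  1-simplices (24): (24 of them)
  2-simplices (16): [0,2,7], [0,2,8], [0,3,5], [0,3,7], [0,5,11], [0,8,11], [2,7,9], [2,8,9], [3,5,8], [3,7,11], [3,8,9], [3,9,11], [5,7,8], [5,7,9], [5,9,11], [7,8,11]

giving chain groups C_0 ≅ Z^12, C_1 ≅ Z^24, C_2 ≅ Z^16.

Boundary ∂_1: C_1 → C_0 is given by ∂[p,q] = [q] − [p]. For instance
  ∂[5,11] = [11] − [5].
As a 12×24 matrix over Z this has rank 7, with invariant factors (1,1,1,1,1,1,1).

Boundary ∂_2: C_2 → C_1 sends each 2-simplex [p,q,r] to [q,r] − [p,r] + [p,q]. For instance
  ∂[2,7,9] = [7,9] − [2,9] + [2,7],
  ∂[0,2,8] = [2,8] − [0,8] + [0,2].
The 24×16 boundary matrix has rank 15 and Smith normal form diag(1,1,1,1,1,1,1,1,1,1,1,1,1,1,1).

From H_k ≅ ker(∂_k) / im(∂_{k+1}) we obtain:

  H_0: rank C_0 − rank ∂_1 = 12 − 7 = 5, and the invariant factors of ∂_1 are all 1, so H_0 = Z^5.
  H_1: rank ker ∂_1 − rank ∂_2 = (24 − 7) − 15 = 2, and the invariant factors of ∂_2 are all 1, so H_1 = Z^2.
  H_2: rank ker ∂_2 − rank ∂_3 = (16 − 15) − 0 = 1, and there is no ∂_3, so H_2 = Z.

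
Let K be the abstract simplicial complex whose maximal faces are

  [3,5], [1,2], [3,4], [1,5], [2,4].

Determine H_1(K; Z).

H_1 ≅ Z.

We work with the vertex ordering 1 < 2 < 3 < 4 < 5. The simplices of K, each written with vertices in increasing order, are:

  0-simplices (5): [1], [2], [3], [4], [5]
  1-simplices (5): [1,2], [1,5], [2,4], [3,4], [3,5]

giving chain groups C_0 ≅ Z^5, C_1 ≅ Z^5.

Boundary ∂_1: C_1 → C_0 maps an edge to its endpoints' difference, ∂[p,q] = q − p. For instance
  ∂[2,4] = [4] − [2].
This gives a 5×5 integer matrix of rank 4; reducing to Smith normal form yields diagonal entries (1,1,1,1).

From H_k ≅ ker(∂_k) / im(∂_{k+1}) we obtain:

  H_1: rank ker ∂_1 − rank ∂_2 = (5 − 4) − 0 = 1, and there is no ∂_2, so H_1 = Z.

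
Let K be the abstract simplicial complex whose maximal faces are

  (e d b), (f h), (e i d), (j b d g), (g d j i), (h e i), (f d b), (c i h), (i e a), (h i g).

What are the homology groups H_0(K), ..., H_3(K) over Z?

H_0 = Z,  H_1 = Z,  H_2 = 0,  H_3 = 0.

We work with the vertex ordering a < b < c < d < e < f < g < h < i < j. The simplices of K, each written with vertices in increasing order, are:

  0-simplices (10): a, b, c, d, e, f, g, h, i, j
  1-simplices (22): ae, ai, bd, be, bf, bg, bj, ch, ci, de, df, dg, di, dj, eh, ei, fh, gh, gi, gj, hi, ij
  2-simplices (14): aei, bde, bdf, bdg, bdj, bgj, chi, dei, dgi, dgj, dij, ehi, ghi, gij
  3-simplices (2): bdgj, dgij

Hence C_0 ≅ Z^10, C_1 ≅ Z^22, C_2 ≅ Z^14, C_3 ≅ Z^2.

The boundary map ∂_1: C_1 → C_0 maps an edge to its endpoints' difference, ∂[p,q] = q − p. For instance
  ∂bf = f − b.
This gives a 10×22 integer matrix of rank 9; reducing to Smith normal form yields diagonal entries (1,1,1,1,1,1,1,1,1).

The boundary map ∂_2: C_2 → C_1 acts by ∂[p,q,r] = [q,r] − [p,r] + [p,q]. For instance
  ∂dgj = gj − dj + dg,
  ∂gij = ij − gj + gi.
The 22×14 boundary matrix has rank 12 and Smith normal form diag(1,1,1,1,1,1,1,1,1,1,1,1).

Boundary ∂_3: C_3 → C_2 sends each 3-simplex σ to the alternating sum Σ_i (−1)^i (σ with its i-th vertex removed). For instance
  ∂bdgj = dgj − bgj + bdj − bdg,
  ∂dgij = gij − dij + dgj − dgi.
This gives a 14×2 integer matrix of rank 2; reducing to Smith normal form yields diagonal entries (1,1).

Computing H_k = (kernel of ∂_k) / (image of ∂_{k+1}):

  H_0: rank C_0 − rank ∂_1 = 10 − 9 = 1, and the invariant factors of ∂_1 are all 1, so H_0 = Z.
  H_1: rank ker ∂_1 − rank ∂_2 = (22 − 9) − 12 = 1, and the invariant factors of ∂_2 are all 1, so H_1 = Z.
  H_2: rank ker ∂_2 − rank ∂_3 = (14 − 12) − 2 = 0, and the invariant factors of ∂_3 are all 1, so H_2 = 0.
  H_3: rank ker ∂_3 − rank ∂_4 = (2 − 2) − 0 = 0, and there is no ∂_4, so H_3 = 0.

As a check, the Euler characteristic is 10 − 22 + 14 − 2 = 0, which agrees with 1 − 1 + 0 − 0 = 0.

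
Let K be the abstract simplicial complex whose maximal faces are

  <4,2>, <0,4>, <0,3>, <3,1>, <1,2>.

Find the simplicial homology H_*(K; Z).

H_0 = Z,  H_1 = Z.

Fix the vertex order 0 < 1 < 2 < 3 < 4 and write every simplex with vertices in increasing order. Then dim K = 1 and the simplices of K are:

  0-simplices (5): [0], [1], [2], [3], [4]
  1-simplices (5): [0,3], [0,4], [1,2], [1,3], [2,4]

giving chain groups C_0 ≅ Z^5, C_1 ≅ Z^5.

∂_1: C_1 → C_0 is given by ∂[p,q] = [q] − [p].
This gives a 5×5 integer matrix of rank 4; reducing to Smith normal form yields diagonal entries (1,1,1,1).

Reading off H_k = ker ∂_k / im ∂_{k+1}:

  H_0: rank C_0 − rank ∂_1 = 5 − 4 = 1, and the invariant factors of ∂_1 are all 1, so H_0 ≅ Z.
  H_1: rank ker ∂_1 − rank ∂_2 = (5 − 4) − 0 = 1, and there is no ∂_2, so H_1 ≅ Z.

As a check, the Euler characteristic is 5 − 5 = 0, which agrees with 1 − 1 = 0.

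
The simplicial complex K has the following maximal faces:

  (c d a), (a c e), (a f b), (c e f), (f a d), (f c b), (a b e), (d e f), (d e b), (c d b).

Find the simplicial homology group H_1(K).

H_1 = Z/2Z.

We work with the vertex ordering a < b < c < d < e < f. The simplices of K, each written with vertices in increasing order, are:

  0-simplices (6): a, b, c, d, e, f
  1-simplices (15): ab, ac, ad, ae, af, bc, bd, be, bf, cd, ce, cf, de, df, ef
  2-simplices (10): abe, abf, acd, ace, adf, bcd, bcf, bde, cef, def

so the chain groups are C_0 ≅ Z^6, C_1 ≅ Z^15, C_2 ≅ Z^10.

∂_1: C_1 → C_0 sends each edge [p,q] (with p < q) to q − p. For instance
  ∂af = f − a.
The 6×15 boundary matrix has rank 5 and Smith normal form diag(1,1,1,1,1).

The boundary map ∂_2: C_2 → C_1 acts by ∂[p,q,r] = [q,r] − [p,r] + [p,q]. For instance
  ∂ace = ce − ae + ac,
  ∂cef = ef − cf + ce.
The 15×10 boundary matrix has rank 10 and Smith normal form diag(1,1,1,1,1,1,1,1,1,2).

Reading off H_k = ker ∂_k / im ∂_{k+1}:

  H_1: rank ker ∂_1 − rank ∂_2 = (15 − 5) − 10 = 0, and ∂_2 has invariant factor 2 > 1, so H_1 = Z/2Z.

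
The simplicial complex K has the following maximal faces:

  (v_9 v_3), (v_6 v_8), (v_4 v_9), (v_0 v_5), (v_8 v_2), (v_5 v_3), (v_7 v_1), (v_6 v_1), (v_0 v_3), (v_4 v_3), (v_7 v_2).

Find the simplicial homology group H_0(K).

Take the total order v_0 < v_1 < v_2 < v_3 < v_4 < v_5 < v_6 < v_7 < v_8 < v_9 on the vertex set. Then K (dimension 1) consists of the simplices:

  0-simplices (10): [v_0], [v_1], [v_2], [v_3], [v_4], [v_5], [v_6], [v_7], [v_8], [v_9]
  1-simplices (11): [v_0,v_3], [v_0,v_5], [v_1,v_6], [v_1,v_7], [v_2,v_7], [v_2,v_8], [v_3,v_4], [v_3,v_5], [v_3,v_9], [v_4,v_9], [v_6,v_8]

so the chain groups are C_0 ≅ Z^10, C_1 ≅ Z^11.

Boundary ∂_1: C_1 → C_0 is given by ∂[p,q] = [q] − [p]. For instance
  ∂[v_2,v_8] = [v_8] − [v_2].
The resulting 10×11 matrix has rank 8, and its Smith normal form has invariant factors (1,1,1,1,1,1,1,1).

Computing H_k = (kernel of ∂_k) / (image of ∂_{k+1}):

  H_0: rank C_0 − rank ∂_1 = 10 − 8 = 2, and the invariant factors of ∂_1 are all 1, so H_0 = Z^2.

(K is a triangulation of the disjoint union of the circle S^1 and a wedge of 2 circles.)

H_0 = Z^2.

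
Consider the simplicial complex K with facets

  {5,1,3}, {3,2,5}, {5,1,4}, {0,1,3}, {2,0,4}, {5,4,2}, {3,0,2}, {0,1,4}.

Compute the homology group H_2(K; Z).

H_2 ≅ Z.

We work with the vertex ordering 0 < 1 < 2 < 3 < 4 < 5. The simplices of K, each written with vertices in increasing order, are:

  0-simplices (6): [0], [1], [2], [3], [4], [5]
  1-simplices (12): [0,1], [0,2], [0,3], [0,4], [1,3], [1,4], [1,5], [2,3], [2,4], [2,5], [3,5], [4,5]
  2-simplices (8): [0,1,3], [0,1,4], [0,2,3], [0,2,4], [1,3,5], [1,4,5], [2,3,5], [2,4,5]

giving chain groups C_0 ≅ Z^6, C_1 ≅ Z^12, C_2 ≅ Z^8.

∂_1: C_1 → C_0 is given by ∂[p,q] = [q] − [p].
The 6×12 boundary matrix has rank 5 and Smith normal form diag(1,1,1,1,1).

Boundary ∂_2: C_2 → C_1 acts by ∂[p,q,r] = [q,r] − [p,r] + [p,q]. For instance
  ∂[2,3,5] = [3,5] − [2,5] + [2,3],
  ∂[1,3,5] = [3,5] − [1,5] + [1,3].
The 12×8 boundary matrix has rank 7 and Smith normal form diag(1,1,1,1,1,1,1).

From H_k ≅ ker(∂_k) / im(∂_{k+1}) we obtain:

  H_2: rank ker ∂_2 − rank ∂_3 = (8 − 7) − 0 = 1, and there is no ∂_3, so H_2 = Z.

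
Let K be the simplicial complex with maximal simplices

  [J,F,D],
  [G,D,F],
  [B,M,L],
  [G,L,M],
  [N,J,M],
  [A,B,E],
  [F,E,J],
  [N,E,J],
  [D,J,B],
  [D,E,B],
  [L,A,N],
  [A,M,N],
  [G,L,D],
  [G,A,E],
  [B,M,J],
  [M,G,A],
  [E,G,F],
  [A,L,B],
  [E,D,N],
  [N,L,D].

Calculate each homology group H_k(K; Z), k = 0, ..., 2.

H_0 = Z,  H_1 = Z ⊕ Z_2,  H_2 = 0.

K has 10 vertices, 30 edges, 20 triangles.
rank ∂_0 = 0, rank ∂_1 = 9 ⇒ b_0 = 10 − 0 − 9 = 1; all invariant factors of ∂_1 are 1 so no torsion. So H_0 = Z.
rank ∂_1 = 9, rank ∂_2 = 20 ⇒ b_1 = 30 − 9 − 20 = 1; ∂_2 has invariant factor(s) [2] giving torsion. So H_1 = Z ⊕ Z_2.
rank ∂_2 = 20, rank ∂_3 = 0 ⇒ b_2 = 20 − 20 − 0 = 0. So H_2 = 0.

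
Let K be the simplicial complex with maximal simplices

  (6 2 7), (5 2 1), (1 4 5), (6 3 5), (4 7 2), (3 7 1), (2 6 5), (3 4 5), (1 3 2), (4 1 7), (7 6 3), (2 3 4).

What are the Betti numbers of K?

b_0 = 1, b_1 = 0, b_2 = 0.

Order the vertices as 1 < 2 < 3 < 4 < 5 < 6 < 7. Listing each simplex with vertices in this order, K has dimension 2 with simplices:

  0-simplices (7): [1], [2], [3], [4], [5], [6], [7]
  1-simplices (18): [1,2], [1,3], [1,4], [1,5], [1,7], [2,3], [2,4], [2,5], [2,6], [2,7], [3,4], [3,5], [3,6], [3,7], [4,5], [4,7], [5,6], [6,7]
  2-simplices (12): [1,2,3], [1,2,5], [1,3,7], [1,4,5], [1,4,7], [2,3,4], [2,4,7], [2,5,6], [2,6,7], [3,4,5], [3,5,6], [3,6,7]

Hence C_0 ≅ Z^7, C_1 ≅ Z^18, C_2 ≅ Z^12.

∂_1: C_1 → C_0 maps an edge to its endpoints' difference, ∂[p,q] = q − p.
The resulting 7×18 matrix has rank 6, and its Smith normal form has invariant factors (1,1,1,1,1,1).

∂_2: C_2 → C_1 sends each 2-simplex [p,q,r] to [q,r] − [p,r] + [p,q]. For instance
  ∂[2,5,6] = [5,6] − [2,6] + [2,5],
  ∂[2,3,4] = [3,4] − [2,4] + [2,3].
The resulting 18×12 matrix has rank 12, and its Smith normal form has invariant factors (1,1,1,1,1,1,1,1,1,1,1,2).

Computing H_k = (kernel of ∂_k) / (image of ∂_{k+1}):

  H_0: rank C_0 − rank ∂_1 = 7 − 6 = 1, and the invariant factors of ∂_1 are all 1, so H_0 ≅ Z.
  H_1: rank ker ∂_1 − rank ∂_2 = (18 − 6) − 12 = 0, and ∂_2 has invariant factor 2 > 1, so H_1 ≅ Z/2.
  H_2: rank ker ∂_2 − rank ∂_3 = (12 − 12) − 0 = 0, and there is no ∂_3, so H_2 ≅ 0.

Hence the Betti numbers are b_0 = 1, b_1 = 0, b_2 = 0.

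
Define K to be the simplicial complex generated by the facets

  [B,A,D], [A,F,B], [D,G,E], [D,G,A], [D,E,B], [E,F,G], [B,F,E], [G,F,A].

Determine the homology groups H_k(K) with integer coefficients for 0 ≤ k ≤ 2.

Fix the vertex order A < B < D < E < F < G and write every simplex with vertices in increasing order. Then dim K = 2 and the simplices of K are:

  0-simplices (6): A, B, D, E, F, G
  1-simplices (12): AB, AD, AF, AG, BD, BE, BF, DE, DG, EF, EG, FG
  2-simplices (8): ABD, ABF, ADG, AFG, BDE, BEF, DEG, EFG

Hence C_0 ≅ Z^6, C_1 ≅ Z^12, C_2 ≅ Z^8.

Boundary ∂_1: C_1 → C_0 is given by ∂[p,q] = [q] − [p].
The 6×12 boundary matrix has rank 5 and Smith normal form diag(1,1,1,1,1).

∂_2: C_2 → C_1 acts by ∂[p,q,r] = [q,r] − [p,r] + [p,q]. For instance
  ∂AFG = FG − AG + AF,
  ∂BEF = EF − BF + BE.
The resulting 12×8 matrix has rank 7, and its Smith normal form has invariant factors (1,1,1,1,1,1,1).

Now H_k = ker ∂_k / im ∂_{k+1}, so:

  H_0: rank C_0 − rank ∂_1 = 6 − 5 = 1, and the invariant factors of ∂_1 are all 1, so H_0 = Z.
  H_1: rank ker ∂_1 − rank ∂_2 = (12 − 5) − 7 = 0, and the invariant factors of ∂_2 are all 1, so H_1 = 0.
  H_2: rank ker ∂_2 − rank ∂_3 = (8 − 7) − 0 = 1, and there is no ∂_3, so H_2 = Z.

H_0 = Z,  H_1 = 0,  H_2 = Z.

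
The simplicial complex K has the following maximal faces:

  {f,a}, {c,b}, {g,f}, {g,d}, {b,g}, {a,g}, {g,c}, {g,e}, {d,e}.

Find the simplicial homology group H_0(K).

H_0 ≅ Z.

Fix the vertex order a < b < c < d < e < f < g and write every simplex with vertices in increasing order. Then dim K = 1 and the simplices of K are:

  0-simplices (7): a, b, c, d, e, f, g
  1-simplices (9): af, ag, bc, bg, cg, de, dg, eg, fg

Hence C_0 ≅ Z^7, C_1 ≅ Z^9.

Boundary ∂_1: C_1 → C_0 is given by ∂[p,q] = [q] − [p].
As a 7×9 matrix over Z this has rank 6, with invariant factors (1,1,1,1,1,1).

Computing H_k = (kernel of ∂_k) / (image of ∂_{k+1}):

  H_0: rank C_0 − rank ∂_1 = 7 − 6 = 1, and the invariant factors of ∂_1 are all 1, so H_0 = Z.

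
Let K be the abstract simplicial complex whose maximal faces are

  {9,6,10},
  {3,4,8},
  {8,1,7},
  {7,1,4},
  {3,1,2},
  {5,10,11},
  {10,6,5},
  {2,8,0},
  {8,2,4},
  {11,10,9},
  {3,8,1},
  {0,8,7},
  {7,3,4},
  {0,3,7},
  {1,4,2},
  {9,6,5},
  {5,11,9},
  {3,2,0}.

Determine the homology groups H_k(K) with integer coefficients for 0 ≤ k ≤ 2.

Fix the vertex order 0 < 1 < 2 < 3 < 4 < 5 < 6 < 7 < 8 < 9 < 10 < 11 and write every simplex with vertices in increasing order. Then dim K = 2 and the simplices of K are:

  0-simplices (12): [0], [1], [2], [3], [4], [5], [6], [7], [8], [9], [10], [11]
  1-simplices (27): (27 of them)
  2-simplices (18): (18 of them)

so the chain groups are C_0 ≅ Z^12, C_1 ≅ Z^27, C_2 ≅ Z^18.

The boundary map ∂_1: C_1 → C_0 maps an edge to its endpoints' difference, ∂[p,q] = q − p.
The 12×27 boundary matrix has rank 10 and Smith normal form diag(1,1,1,1,1,1,1,1,1,1).

∂_2: C_2 → C_1 maps a triangle to the signed sum of its edges. For instance
  ∂[6,9,10] = [9,10] − [6,10] + [6,9],
  ∂[0,3,7] = [3,7] − [0,7] + [0,3].
As a 27×18 matrix over Z this has rank 17, with invariant factors (1,1,1,1,1,1,1,1,1,1,1,1,1,1,1,1,2).

Now H_k = ker ∂_k / im ∂_{k+1}, so:

  H_0: rank C_0 − rank ∂_1 = 12 − 10 = 2, and the invariant factors of ∂_1 are all 1, so H_0 ≅ Z^2.
  H_1: rank ker ∂_1 − rank ∂_2 = (27 − 10) − 17 = 0, and ∂_2 has invariant factor 2 > 1, so H_1 ≅ Z/2.
  H_2: rank ker ∂_2 − rank ∂_3 = (18 − 17) − 0 = 1, and there is no ∂_3, so H_2 ≅ Z.

H_0 ≅ Z^2,  H_1 ≅ Z/2,  H_2 ≅ Z.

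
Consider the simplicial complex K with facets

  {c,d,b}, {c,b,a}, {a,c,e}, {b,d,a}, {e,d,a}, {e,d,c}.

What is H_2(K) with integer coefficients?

H_2 ≅ Z.

K has 5 vertices, 9 edges, 6 triangles.
rank ∂_2 = 5, rank ∂_3 = 0 ⇒ b_2 = 6 − 5 − 0 = 1. So H_2 = Z.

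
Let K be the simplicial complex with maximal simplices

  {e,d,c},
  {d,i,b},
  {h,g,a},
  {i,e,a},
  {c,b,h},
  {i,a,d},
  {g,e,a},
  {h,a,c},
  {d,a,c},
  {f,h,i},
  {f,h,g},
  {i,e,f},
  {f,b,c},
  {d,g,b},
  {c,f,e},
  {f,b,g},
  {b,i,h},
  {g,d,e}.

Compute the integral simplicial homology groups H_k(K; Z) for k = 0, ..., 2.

We work with the vertex ordering a < b < c < d < e < f < g < h < i. The simplices of K, each written with vertices in increasing order, are:

  0-simplices (9): a, b, c, d, e, f, g, h, i
  1-simplices (27): ac, ad, ae, ag, ah, ai, bc, bd, bf, bg, bh, bi, cd, ce, cf, ch, de, dg, di, ef, eg, ei, fg, fh, fi, gh, hi
  2-simplices (18): acd, ach, adi, aeg, aei, agh, bcf, bch, bdg, bdi, bfg, bhi, cde, cef, deg, efi, fgh, fhi

giving chain groups C_0 ≅ Z^9, C_1 ≅ Z^27, C_2 ≅ Z^18.

Boundary ∂_1: C_1 → C_0 sends each edge [p,q] (with p < q) to q − p. For instance
  ∂dg = g − d.
As a 9×27 matrix over Z this has rank 8, with invariant factors (1,1,1,1,1,1,1,1).

The boundary map ∂_2: C_2 → C_1 sends each 2-simplex [p,q,r] to [q,r] − [p,r] + [p,q]. For instance
  ∂aei = ei − ai + ae,
  ∂bcf = cf − bf + bc.
This gives a 27×18 integer matrix of rank 18; reducing to Smith normal form yields diagonal entries (1,1,1,1,1,1,1,1,1,1,1,1,1,1,1,1,1,2).

Computing H_k = (kernel of ∂_k) / (image of ∂_{k+1}):

  H_0: rank C_0 − rank ∂_1 = 9 − 8 = 1, and the invariant factors of ∂_1 are all 1, so H_0 = Z.
  H_1: rank ker ∂_1 − rank ∂_2 = (27 − 8) − 18 = 1, and ∂_2 has invariant factor 2 > 1, so H_1 = Z ⊕ Z/2.
  H_2: rank ker ∂_2 − rank ∂_3 = (18 − 18) − 0 = 0, and there is no ∂_3, so H_2 = 0.

As a check, the Euler characteristic is 9 − 27 + 18 = 0, which agrees with 1 − 1 + 0 = 0.

H_0 = Z,  H_1 = Z ⊕ Z/2,  H_2 = 0.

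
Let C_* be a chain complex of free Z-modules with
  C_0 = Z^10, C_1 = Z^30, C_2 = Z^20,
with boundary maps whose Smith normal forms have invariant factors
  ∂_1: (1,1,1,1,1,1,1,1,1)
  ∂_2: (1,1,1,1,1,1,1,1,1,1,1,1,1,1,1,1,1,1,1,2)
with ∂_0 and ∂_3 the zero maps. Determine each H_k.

H_0 = Z,  H_1 = Z × Z/2,  H_2 = 0.

H_0: b_0 = 10 − 0 − 9 = 1; torsion from ∂_1 factors > 1: none. So H_0 = Z.
H_1: b_1 = 30 − 9 − 20 = 1; torsion from ∂_2 factors > 1: [2]. So H_1 = Z × Z/2.
H_2: b_2 = 20 − 20 − 0 = 0; torsion from ∂_3 factors > 1: none. So H_2 = 0.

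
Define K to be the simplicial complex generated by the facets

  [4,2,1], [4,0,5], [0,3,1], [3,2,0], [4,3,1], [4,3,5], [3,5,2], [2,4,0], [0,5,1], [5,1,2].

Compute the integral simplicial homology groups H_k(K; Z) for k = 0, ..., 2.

H_0 = Z,  H_1 = Z/2Z,  H_2 = 0.

K has 6 vertices, 15 edges, 10 triangles.
rank ∂_0 = 0, rank ∂_1 = 5 ⇒ b_0 = 6 − 0 − 5 = 1; all invariant factors of ∂_1 are 1 so no torsion. So H_0 ≅ Z.
rank ∂_1 = 5, rank ∂_2 = 10 ⇒ b_1 = 15 − 5 − 10 = 0; ∂_2 has invariant factor(s) [2] giving torsion. So H_1 ≅ Z/2Z.
rank ∂_2 = 10, rank ∂_3 = 0 ⇒ b_2 = 10 − 10 − 0 = 0. So H_2 ≅ 0.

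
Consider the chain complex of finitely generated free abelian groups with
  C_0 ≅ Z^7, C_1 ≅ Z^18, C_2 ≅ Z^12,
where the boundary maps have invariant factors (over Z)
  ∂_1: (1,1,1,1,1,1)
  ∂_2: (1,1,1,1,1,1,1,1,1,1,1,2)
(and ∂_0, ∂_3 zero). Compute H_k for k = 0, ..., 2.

H_0: b_0 = 7 − 0 − 6 = 1; torsion from ∂_1 factors > 1: none. So H_0 ≅ Z.
H_1: b_1 = 18 − 6 − 12 = 0; torsion from ∂_2 factors > 1: [2]. So H_1 ≅ Z_2.
H_2: b_2 = 12 − 12 − 0 = 0; torsion from ∂_3 factors > 1: none. So H_2 ≅ 0.

H_0 ≅ Z,  H_1 ≅ Z_2,  H_2 = 0.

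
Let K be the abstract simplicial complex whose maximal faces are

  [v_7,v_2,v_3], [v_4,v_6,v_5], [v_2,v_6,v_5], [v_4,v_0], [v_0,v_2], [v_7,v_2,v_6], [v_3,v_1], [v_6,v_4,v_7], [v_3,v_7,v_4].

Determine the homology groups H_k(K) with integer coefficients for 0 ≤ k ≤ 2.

H_0 ≅ Z,  H_1 ≅ Z,  H_2 = 0.

Take the total order v_0 < v_1 < v_2 < v_3 < v_4 < v_5 < v_6 < v_7 on the vertex set. Then K (dimension 2) consists of the simplices:

  0-simplices (8): [v_0], [v_1], [v_2], [v_3], [v_4], [v_5], [v_6], [v_7]
  1-simplices (14): [v_0,v_2], [v_0,v_4], [v_1,v_3], [v_2,v_3], [v_2,v_5], [v_2,v_6], [v_2,v_7], [v_3,v_4], [v_3,v_7], [v_4,v_5], [v_4,v_6], [v_4,v_7], [v_5,v_6], [v_6,v_7]
  2-simplices (6): [v_2,v_3,v_7], [v_2,v_5,v_6], [v_2,v_6,v_7], [v_3,v_4,v_7], [v_4,v_5,v_6], [v_4,v_6,v_7]

so the chain groups are C_0 ≅ Z^8, C_1 ≅ Z^14, C_2 ≅ Z^6.

∂_1: C_1 → C_0 sends each edge [p,q] (with p < q) to q − p.
This gives a 8×14 integer matrix of rank 7; reducing to Smith normal form yields diagonal entries (1,1,1,1,1,1,1).

∂_2: C_2 → C_1 sends each 2-simplex [p,q,r] to [q,r] − [p,r] + [p,q]. For instance
  ∂[v_2,v_3,v_7] = [v_3,v_7] − [v_2,v_7] + [v_2,v_3],
  ∂[v_2,v_6,v_7] = [v_6,v_7] − [v_2,v_7] + [v_2,v_6].
As a 14×6 matrix over Z this has rank 6, with invariant factors (1,1,1,1,1,1).

From H_k ≅ ker(∂_k) / im(∂_{k+1}) we obtain:

  H_0: rank C_0 − rank ∂_1 = 8 − 7 = 1, and the invariant factors of ∂_1 are all 1, so H_0 = Z.
  H_1: rank ker ∂_1 − rank ∂_2 = (14 − 7) − 6 = 1, and the invariant factors of ∂_2 are all 1, so H_1 = Z.
  H_2: rank ker ∂_2 − rank ∂_3 = (6 − 6) − 0 = 0, and there is no ∂_3, so H_2 = 0.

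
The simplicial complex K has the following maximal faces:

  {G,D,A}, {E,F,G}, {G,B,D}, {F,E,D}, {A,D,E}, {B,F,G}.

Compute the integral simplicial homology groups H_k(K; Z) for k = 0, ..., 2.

H_0 ≅ Z,  H_1 ≅ Z,  H_2 = 0.

K has 6 vertices, 12 edges, 6 triangles.
rank ∂_0 = 0, rank ∂_1 = 5 ⇒ b_0 = 6 − 0 − 5 = 1; all invariant factors of ∂_1 are 1 so no torsion. So H_0 = Z.
rank ∂_1 = 5, rank ∂_2 = 6 ⇒ b_1 = 12 − 5 − 6 = 1; all invariant factors of ∂_2 are 1 so no torsion. So H_1 = Z.
rank ∂_2 = 6, rank ∂_3 = 0 ⇒ b_2 = 6 − 6 − 0 = 0. So H_2 = 0.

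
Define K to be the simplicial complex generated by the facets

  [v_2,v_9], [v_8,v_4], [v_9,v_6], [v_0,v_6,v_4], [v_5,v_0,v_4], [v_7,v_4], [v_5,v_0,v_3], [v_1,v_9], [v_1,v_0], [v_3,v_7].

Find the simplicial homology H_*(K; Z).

K has 10 vertices, 14 edges, 3 triangles.
rank ∂_0 = 0, rank ∂_1 = 9 ⇒ b_0 = 10 − 0 − 9 = 1; all invariant factors of ∂_1 are 1 so no torsion. So H_0 = Z.
rank ∂_1 = 9, rank ∂_2 = 3 ⇒ b_1 = 14 − 9 − 3 = 2; all invariant factors of ∂_2 are 1 so no torsion. So H_1 = Z^2.
rank ∂_2 = 3, rank ∂_3 = 0 ⇒ b_2 = 3 − 3 − 0 = 0. So H_2 = 0.

H_0 = Z,  H_1 = Z^2,  H_2 = 0.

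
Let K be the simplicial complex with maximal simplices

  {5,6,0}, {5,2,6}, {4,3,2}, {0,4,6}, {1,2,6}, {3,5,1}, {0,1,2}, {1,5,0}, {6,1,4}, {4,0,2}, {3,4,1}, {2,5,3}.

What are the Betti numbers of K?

Fix the vertex order 0 < 1 < 2 < 3 < 4 < 5 < 6 and write every simplex with vertices in increasing order. Then dim K = 2 and the simplices of K are:

  0-simplices (7): [0], [1], [2], [3], [4], [5], [6]
  1-simplices (18): [0,1], [0,2], [0,4], [0,5], [0,6], [1,2], [1,3], [1,4], [1,5], [1,6], [2,3], [2,4], [2,5], [2,6], [3,4], [3,5], [4,6], [5,6]
  2-simplices (12): [0,1,2], [0,1,5], [0,2,4], [0,4,6], [0,5,6], [1,2,6], [1,3,4], [1,3,5], [1,4,6], [2,3,4], [2,3,5], [2,5,6]

so the chain groups are C_0 ≅ Z^7, C_1 ≅ Z^18, C_2 ≅ Z^12.

The boundary map ∂_1: C_1 → C_0 sends each edge [p,q] (with p < q) to q − p.
The resulting 7×18 matrix has rank 6, and its Smith normal form has invariant factors (1,1,1,1,1,1).

Boundary ∂_2: C_2 → C_1 maps a triangle to the signed sum of its edges. For instance
  ∂[1,3,4] = [3,4] − [1,4] + [1,3],
  ∂[2,3,4] = [3,4] − [2,4] + [2,3].
This gives a 18×12 integer matrix of rank 12; reducing to Smith normal form yields diagonal entries (1,1,1,1,1,1,1,1,1,1,1,2).

Now H_k = ker ∂_k / im ∂_{k+1}, so:

  H_0: rank C_0 − rank ∂_1 = 7 − 6 = 1, and the invariant factors of ∂_1 are all 1, so H_0 ≅ Z.
  H_1: rank ker ∂_1 − rank ∂_2 = (18 − 6) − 12 = 0, and ∂_2 has invariant factor 2 > 1, so H_1 ≅ Z/2.
  H_2: rank ker ∂_2 − rank ∂_3 = (12 − 12) − 0 = 0, and there is no ∂_3, so H_2 ≅ 0.

As a check, the Euler characteristic is 7 − 18 + 12 = 1, which agrees with 1 − 0 + 0 = 1.

Hence the Betti numbers are b_0 = 1, b_1 = 0, b_2 = 0.

b_0 = 1, b_1 = 0, b_2 = 0.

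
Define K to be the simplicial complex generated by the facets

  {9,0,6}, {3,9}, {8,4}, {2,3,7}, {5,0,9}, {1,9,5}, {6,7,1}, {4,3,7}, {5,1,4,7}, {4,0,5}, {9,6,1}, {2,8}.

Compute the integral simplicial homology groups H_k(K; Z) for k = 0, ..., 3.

H_0 = Z,  H_1 = Z^2,  H_2 = 0,  H_3 = 0.

Order the vertices as 0 < 1 < 2 < 3 < 4 < 5 < 6 < 7 < 8 < 9. Listing each simplex with vertices in this order, K has dimension 3 with simplices:

  0-simplices (10): [0], [1], [2], [3], [4], [5], [6], [7], [8], [9]
  1-simplices (22): [0,4], [0,5], [0,6], [0,9], [1,4], [1,5], [1,6], [1,7], [1,9], [2,3], [2,7], [2,8], [3,4], [3,7], [3,9], [4,5], [4,7], [4,8], [5,7], [5,9], [6,7], [6,9]
  2-simplices (12): [0,4,5], [0,5,9], [0,6,9], [1,4,5], [1,4,7], [1,5,7], [1,5,9], [1,6,7], [1,6,9], [2,3,7], [3,4,7], [4,5,7]
  3-simplices (1): [1,4,5,7]

so the chain groups are C_0 ≅ Z^10, C_1 ≅ Z^22, C_2 ≅ Z^12, C_3 ≅ Z^1.

The boundary map ∂_1: C_1 → C_0 is given by ∂[p,q] = [q] − [p].
As a 10×22 matrix over Z this has rank 9, with invariant factors (1,1,1,1,1,1,1,1,1).

∂_2: C_2 → C_1 maps a triangle to the signed sum of its edges. For instance
  ∂[3,4,7] = [4,7] − [3,7] + [3,4],
  ∂[1,6,7] = [6,7] − [1,7] + [1,6].
This gives a 22×12 integer matrix of rank 11; reducing to Smith normal form yields diagonal entries (1,1,1,1,1,1,1,1,1,1,1).

∂_3: C_3 → C_2 sends each 3-simplex σ to the alternating sum Σ_i (−1)^i (σ with its i-th vertex removed). For instance
  ∂[1,4,5,7] = [4,5,7] − [1,5,7] + [1,4,7] − [1,4,5].
As a 12×1 matrix over Z this has rank 1, with invariant factors (1).

Computing H_k = (kernel of ∂_k) / (image of ∂_{k+1}):

  H_0: rank C_0 − rank ∂_1 = 10 − 9 = 1, and the invariant factors of ∂_1 are all 1, so H_0 = Z.
  H_1: rank ker ∂_1 − rank ∂_2 = (22 − 9) − 11 = 2, and the invariant factors of ∂_2 are all 1, so H_1 = Z^2.
  H_2: rank ker ∂_2 − rank ∂_3 = (12 − 11) − 1 = 0, and the invariant factors of ∂_3 are all 1, so H_2 = 0.
  H_3: rank ker ∂_3 − rank ∂_4 = (1 − 1) − 0 = 0, and there is no ∂_4, so H_3 = 0.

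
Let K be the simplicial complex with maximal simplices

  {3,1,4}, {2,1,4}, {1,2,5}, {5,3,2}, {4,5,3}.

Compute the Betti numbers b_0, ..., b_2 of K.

Fix the vertex order 1 < 2 < 3 < 4 < 5 and write every simplex with vertices in increasing order. Then dim K = 2 and the simplices of K are:

  0-simplices (5): [1], [2], [3], [4], [5]
  1-simplices (10): [1,2], [1,3], [1,4], [1,5], [2,3], [2,4], [2,5], [3,4], [3,5], [4,5]
  2-simplices (5): [1,2,4], [1,2,5], [1,3,4], [2,3,5], [3,4,5]

giving chain groups C_0 ≅ Z^5, C_1 ≅ Z^10, C_2 ≅ Z^5.

Boundary ∂_1: C_1 → C_0 sends each edge [p,q] (with p < q) to q − p. For instance
  ∂[1,3] = [3] − [1].
The 5×10 boundary matrix has rank 4 and Smith normal form diag(1,1,1,1).

Boundary ∂_2: C_2 → C_1 maps a triangle to the signed sum of its edges. For instance
  ∂[3,4,5] = [4,5] − [3,5] + [3,4],
  ∂[1,2,5] = [2,5] − [1,5] + [1,2].
This gives a 10×5 integer matrix of rank 5; reducing to Smith normal form yields diagonal entries (1,1,1,1,1).

Now H_k = ker ∂_k / im ∂_{k+1}, so:

  H_0: rank C_0 − rank ∂_1 = 5 − 4 = 1, and the invariant factors of ∂_1 are all 1, so H_0 = Z.
  H_1: rank ker ∂_1 − rank ∂_2 = (10 − 4) − 5 = 1, and the invariant factors of ∂_2 are all 1, so H_1 = Z.
  H_2: rank ker ∂_2 − rank ∂_3 = (5 − 5) − 0 = 0, and there is no ∂_3, so H_2 = 0.

As a check, the Euler characteristic is 5 − 10 + 5 = 0, which agrees with 1 − 1 + 0 = 0.
(K is a triangulation of the Möbius band.)

Hence the Betti numbers are b_0 = 1, b_1 = 1, b_2 = 0.

b_0 = 1, b_1 = 1, b_2 = 0.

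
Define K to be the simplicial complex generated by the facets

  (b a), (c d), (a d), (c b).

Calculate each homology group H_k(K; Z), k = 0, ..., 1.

We work with the vertex ordering a < b < c < d. The simplices of K, each written with vertices in increasing order, are:

  0-simplices (4): a, b, c, d
  1-simplices (4): ab, ad, bc, cd

Hence C_0 ≅ Z^4, C_1 ≅ Z^4.

The boundary map ∂_1: C_1 → C_0 maps an edge to its endpoints' difference, ∂[p,q] = q − p.
As a 4×4 matrix over Z this has rank 3, with invariant factors (1,1,1).

From H_k ≅ ker(∂_k) / im(∂_{k+1}) we obtain:

  H_0: rank C_0 − rank ∂_1 = 4 − 3 = 1, and the invariant factors of ∂_1 are all 1, so H_0 = Z.
  H_1: rank ker ∂_1 − rank ∂_2 = (4 − 3) − 0 = 1, and there is no ∂_2, so H_1 = Z.

As a check, the Euler characteristic is 4 − 4 = 0, which agrees with 1 − 1 = 0.

H_0 = Z,  H_1 = Z.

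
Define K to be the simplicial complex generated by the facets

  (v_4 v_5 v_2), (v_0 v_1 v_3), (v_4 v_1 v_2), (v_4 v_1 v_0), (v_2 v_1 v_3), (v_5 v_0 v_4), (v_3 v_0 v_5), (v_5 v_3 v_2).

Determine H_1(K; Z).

Take the total order v_0 < v_1 < v_2 < v_3 < v_4 < v_5 on the vertex set. Then K (dimension 2) consists of the simplices:

  0-simplices (6): [v_0], [v_1], [v_2], [v_3], [v_4], [v_5]
  1-simplices (12): [v_0,v_1], [v_0,v_3], [v_0,v_4], [v_0,v_5], [v_1,v_2], [v_1,v_3], [v_1,v_4], [v_2,v_3], [v_2,v_4], [v_2,v_5], [v_3,v_5], [v_4,v_5]
  2-simplices (8): [v_0,v_1,v_3], [v_0,v_1,v_4], [v_0,v_3,v_5], [v_0,v_4,v_5], [v_1,v_2,v_3], [v_1,v_2,v_4], [v_2,v_3,v_5], [v_2,v_4,v_5]

giving chain groups C_0 ≅ Z^6, C_1 ≅ Z^12, C_2 ≅ Z^8.

∂_1: C_1 → C_0 is given by ∂[p,q] = [q] − [p].
This gives a 6×12 integer matrix of rank 5; reducing to Smith normal form yields diagonal entries (1,1,1,1,1).

∂_2: C_2 → C_1 acts by ∂[p,q,r] = [q,r] − [p,r] + [p,q]. For instance
  ∂[v_2,v_4,v_5] = [v_4,v_5] − [v_2,v_5] + [v_2,v_4],
  ∂[v_0,v_4,v_5] = [v_4,v_5] − [v_0,v_5] + [v_0,v_4].
As a 12×8 matrix over Z this has rank 7, with invariant factors (1,1,1,1,1,1,1).

From H_k ≅ ker(∂_k) / im(∂_{k+1}) we obtain:

  H_1: rank ker ∂_1 − rank ∂_2 = (12 − 5) − 7 = 0, and the invariant factors of ∂_2 are all 1, so H_1 ≅ 0.

(K is a triangulation of the 2-sphere S^2.)

H_1 = 0.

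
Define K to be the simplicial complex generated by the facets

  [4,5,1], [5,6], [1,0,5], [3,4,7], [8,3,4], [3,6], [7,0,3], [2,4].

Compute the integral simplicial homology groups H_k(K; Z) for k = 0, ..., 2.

H_0 ≅ Z,  H_1 ≅ Z^2,  H_2 = 0.

Fix the vertex order 0 < 1 < 2 < 3 < 4 < 5 < 6 < 7 < 8 and write every simplex with vertices in increasing order. Then dim K = 2 and the simplices of K are:

  0-simplices (9): [0], [1], [2], [3], [4], [5], [6], [7], [8]
  1-simplices (15): [0,1], [0,3], [0,5], [0,7], [1,4], [1,5], [2,4], [3,4], [3,6], [3,7], [3,8], [4,5], [4,7], [4,8], [5,6]
  2-simplices (5): [0,1,5], [0,3,7], [1,4,5], [3,4,7], [3,4,8]

giving chain groups C_0 ≅ Z^9, C_1 ≅ Z^15, C_2 ≅ Z^5.

Boundary ∂_1: C_1 → C_0 sends each edge [p,q] (with p < q) to q − p. For instance
  ∂[4,5] = [5] − [4].
This gives a 9×15 integer matrix of rank 8; reducing to Smith normal form yields diagonal entries (1,1,1,1,1,1,1,1).

The boundary map ∂_2: C_2 → C_1 sends each 2-simplex [p,q,r] to [q,r] − [p,r] + [p,q]. For instance
  ∂[0,1,5] = [1,5] − [0,5] + [0,1],
  ∂[3,4,7] = [4,7] − [3,7] + [3,4].
As a 15×5 matrix over Z this has rank 5, with invariant factors (1,1,1,1,1).

Reading off H_k = ker ∂_k / im ∂_{k+1}:

  H_0: rank C_0 − rank ∂_1 = 9 − 8 = 1, and the invariant factors of ∂_1 are all 1, so H_0 = Z.
  H_1: rank ker ∂_1 − rank ∂_2 = (15 − 8) − 5 = 2, and the invariant factors of ∂_2 are all 1, so H_1 = Z^2.
  H_2: rank ker ∂_2 − rank ∂_3 = (5 − 5) − 0 = 0, and there is no ∂_3, so H_2 = 0.

As a check, the Euler characteristic is 9 − 15 + 5 = -1, which agrees with 1 − 2 + 0 = -1.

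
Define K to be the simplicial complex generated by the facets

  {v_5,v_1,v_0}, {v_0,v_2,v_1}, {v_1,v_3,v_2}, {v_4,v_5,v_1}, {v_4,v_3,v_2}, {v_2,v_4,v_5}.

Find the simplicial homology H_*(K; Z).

H_0 ≅ Z,  H_1 ≅ Z,  H_2 = 0.

Order the vertices as v_0 < v_1 < v_2 < v_3 < v_4 < v_5. Listing each simplex with vertices in this order, K has dimension 2 with simplices:

  0-simplices (6): [v_0], [v_1], [v_2], [v_3], [v_4], [v_5]
  1-simplices (12): [v_0,v_1], [v_0,v_2], [v_0,v_5], [v_1,v_2], [v_1,v_3], [v_1,v_4], [v_1,v_5], [v_2,v_3], [v_2,v_4], [v_2,v_5], [v_3,v_4], [v_4,v_5]
  2-simplices (6): [v_0,v_1,v_2], [v_0,v_1,v_5], [v_1,v_2,v_3], [v_1,v_4,v_5], [v_2,v_3,v_4], [v_2,v_4,v_5]

Hence C_0 ≅ Z^6, C_1 ≅ Z^12, C_2 ≅ Z^6.

∂_1: C_1 → C_0 sends each edge [p,q] (with p < q) to q − p. For instance
  ∂[v_0,v_1] = [v_1] − [v_0].
The 6×12 boundary matrix has rank 5 and Smith normal form diag(1,1,1,1,1).

∂_2: C_2 → C_1 maps a triangle to the signed sum of its edges. For instance
  ∂[v_2,v_4,v_5] = [v_4,v_5] − [v_2,v_5] + [v_2,v_4],
  ∂[v_2,v_3,v_4] = [v_3,v_4] − [v_2,v_4] + [v_2,v_3].
The 12×6 boundary matrix has rank 6 and Smith normal form diag(1,1,1,1,1,1).

From H_k ≅ ker(∂_k) / im(∂_{k+1}) we obtain:

  H_0: rank C_0 − rank ∂_1 = 6 − 5 = 1, and the invariant factors of ∂_1 are all 1, so H_0 ≅ Z.
  H_1: rank ker ∂_1 − rank ∂_2 = (12 − 5) − 6 = 1, and the invariant factors of ∂_2 are all 1, so H_1 ≅ Z.
  H_2: rank ker ∂_2 − rank ∂_3 = (6 − 6) − 0 = 0, and there is no ∂_3, so H_2 ≅ 0.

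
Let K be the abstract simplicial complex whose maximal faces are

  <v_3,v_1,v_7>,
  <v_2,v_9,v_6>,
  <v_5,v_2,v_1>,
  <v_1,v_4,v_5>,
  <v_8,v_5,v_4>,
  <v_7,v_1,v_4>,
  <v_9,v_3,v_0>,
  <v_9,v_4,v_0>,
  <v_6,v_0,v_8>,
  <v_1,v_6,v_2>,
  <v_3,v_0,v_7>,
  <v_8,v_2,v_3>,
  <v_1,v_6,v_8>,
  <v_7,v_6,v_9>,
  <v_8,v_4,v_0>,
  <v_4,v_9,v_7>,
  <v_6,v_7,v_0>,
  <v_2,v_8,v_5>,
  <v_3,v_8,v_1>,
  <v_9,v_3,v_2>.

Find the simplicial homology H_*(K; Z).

H_0 ≅ Z,  H_1 ≅ Z ⊕ Z/2,  H_2 = 0.

Order the vertices as v_0 < v_1 < v_2 < v_3 < v_4 < v_5 < v_6 < v_7 < v_8 < v_9. Listing each simplex with vertices in this order, K has dimension 2 with simplices:

  0-simplices (10): [v_0], [v_1], [v_2], [v_3], [v_4], [v_5], [v_6], [v_7], [v_8], [v_9]
  1-simplices (30): (30 of them)
  2-simplices (20): (20 of them)

so the chain groups are C_0 ≅ Z^10, C_1 ≅ Z^30, C_2 ≅ Z^20.

The boundary map ∂_1: C_1 → C_0 maps an edge to its endpoints' difference, ∂[p,q] = q − p.
The 10×30 boundary matrix has rank 9 and Smith normal form diag(1,1,1,1,1,1,1,1,1).

∂_2: C_2 → C_1 sends each 2-simplex [p,q,r] to [q,r] − [p,r] + [p,q]. For instance
  ∂[v_2,v_3,v_9] = [v_3,v_9] − [v_2,v_9] + [v_2,v_3],
  ∂[v_0,v_4,v_8] = [v_4,v_8] − [v_0,v_8] + [v_0,v_4].
This gives a 30×20 integer matrix of rank 20; reducing to Smith normal form yields diagonal entries (1,1,1,1,1,1,1,1,1,1,1,1,1,1,1,1,1,1,1,2).

Computing H_k = (kernel of ∂_k) / (image of ∂_{k+1}):

  H_0: rank C_0 − rank ∂_1 = 10 − 9 = 1, and the invariant factors of ∂_1 are all 1, so H_0 = Z.
  H_1: rank ker ∂_1 − rank ∂_2 = (30 − 9) − 20 = 1, and ∂_2 has invariant factor 2 > 1, so H_1 = Z ⊕ Z/2.
  H_2: rank ker ∂_2 − rank ∂_3 = (20 − 20) − 0 = 0, and there is no ∂_3, so H_2 = 0.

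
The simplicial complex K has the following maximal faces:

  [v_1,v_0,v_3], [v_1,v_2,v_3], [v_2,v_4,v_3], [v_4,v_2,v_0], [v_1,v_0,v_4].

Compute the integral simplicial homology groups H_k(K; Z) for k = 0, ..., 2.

H_0 = Z,  H_1 = Z,  H_2 = 0.

K has 5 vertices, 10 edges, 5 triangles.
rank ∂_0 = 0, rank ∂_1 = 4 ⇒ b_0 = 5 − 0 − 4 = 1; all invariant factors of ∂_1 are 1 so no torsion. So H_0 = Z.
rank ∂_1 = 4, rank ∂_2 = 5 ⇒ b_1 = 10 − 4 − 5 = 1; all invariant factors of ∂_2 are 1 so no torsion. So H_1 = Z.
rank ∂_2 = 5, rank ∂_3 = 0 ⇒ b_2 = 5 − 5 − 0 = 0. So H_2 = 0.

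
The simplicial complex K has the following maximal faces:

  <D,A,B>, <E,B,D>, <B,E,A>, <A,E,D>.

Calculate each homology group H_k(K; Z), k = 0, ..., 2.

We work with the vertex ordering A < B < D < E. The simplices of K, each written with vertices in increasing order, are:

  0-simplices (4): A, B, D, E
  1-simplices (6): AB, AD, AE, BD, BE, DE
  2-simplices (4): ABD, ABE, ADE, BDE

Hence C_0 ≅ Z^4, C_1 ≅ Z^6, C_2 ≅ Z^4.

Boundary ∂_1: C_1 → C_0 maps an edge to its endpoints' difference, ∂[p,q] = q − p. For instance
  ∂BE = E − B.
As a 4×6 matrix over Z this has rank 3, with invariant factors (1,1,1).

Boundary ∂_2: C_2 → C_1 sends each 2-simplex [p,q,r] to [q,r] − [p,r] + [p,q]. For instance
  ∂BDE = DE − BE + BD,
  ∂ABE = BE − AE + AB.
This gives a 6×4 integer matrix of rank 3; reducing to Smith normal form yields diagonal entries (1,1,1).

Reading off H_k = ker ∂_k / im ∂_{k+1}:

  H_0: rank C_0 − rank ∂_1 = 4 − 3 = 1, and the invariant factors of ∂_1 are all 1, so H_0 ≅ Z.
  H_1: rank ker ∂_1 − rank ∂_2 = (6 − 3) − 3 = 0, and the invariant factors of ∂_2 are all 1, so H_1 ≅ 0.
  H_2: rank ker ∂_2 − rank ∂_3 = (4 − 3) − 0 = 1, and there is no ∂_3, so H_2 ≅ Z.

H_0 = Z,  H_1 = 0,  H_2 = Z.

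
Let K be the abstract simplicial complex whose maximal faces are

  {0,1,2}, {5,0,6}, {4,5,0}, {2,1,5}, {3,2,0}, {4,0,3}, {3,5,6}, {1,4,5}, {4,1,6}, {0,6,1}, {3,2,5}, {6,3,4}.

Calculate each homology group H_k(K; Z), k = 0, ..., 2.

H_0 ≅ Z,  H_1 ≅ Z/2,  H_2 = 0.

Order the vertices as 0 < 1 < 2 < 3 < 4 < 5 < 6. Listing each simplex with vertices in this order, K has dimension 2 with simplices:

  0-simplices (7): [0], [1], [2], [3], [4], [5], [6]
  1-simplices (18): [0,1], [0,2], [0,3], [0,4], [0,5], [0,6], [1,2], [1,4], [1,5], [1,6], [2,3], [2,5], [3,4], [3,5], [3,6], [4,5], [4,6], [5,6]
  2-simplices (12): [0,1,2], [0,1,6], [0,2,3], [0,3,4], [0,4,5], [0,5,6], [1,2,5], [1,4,5], [1,4,6], [2,3,5], [3,4,6], [3,5,6]

giving chain groups C_0 ≅ Z^7, C_1 ≅ Z^18, C_2 ≅ Z^12.

∂_1: C_1 → C_0 maps an edge to its endpoints' difference, ∂[p,q] = q − p. For instance
  ∂[0,4] = [4] − [0].
As a 7×18 matrix over Z this has rank 6, with invariant factors (1,1,1,1,1,1).

The boundary map ∂_2: C_2 → C_1 sends each 2-simplex [p,q,r] to [q,r] − [p,r] + [p,q]. For instance
  ∂[1,4,6] = [4,6] − [1,6] + [1,4],
  ∂[0,3,4] = [3,4] − [0,4] + [0,3].
The resulting 18×12 matrix has rank 12, and its Smith normal form has invariant factors (1,1,1,1,1,1,1,1,1,1,1,2).

Reading off H_k = ker ∂_k / im ∂_{k+1}:

  H_0: rank C_0 − rank ∂_1 = 7 − 6 = 1, and the invariant factors of ∂_1 are all 1, so H_0 ≅ Z.
  H_1: rank ker ∂_1 − rank ∂_2 = (18 − 6) − 12 = 0, and ∂_2 has invariant factor 2 > 1, so H_1 ≅ Z/2.
  H_2: rank ker ∂_2 − rank ∂_3 = (12 − 12) − 0 = 0, and there is no ∂_3, so H_2 ≅ 0.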